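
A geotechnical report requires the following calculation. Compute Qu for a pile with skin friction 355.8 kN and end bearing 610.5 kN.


Using Qu = Qf + Qb
Qu = 355.8 + 610.5
Qu = 966.3 kN


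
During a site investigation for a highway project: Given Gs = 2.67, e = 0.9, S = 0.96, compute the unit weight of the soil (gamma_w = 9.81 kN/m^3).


Using gamma = gamma_w * (Gs + S*e) / (1 + e)
Numerator: Gs + S*e = 2.67 + 0.96*0.9 = 3.534
Denominator: 1 + e = 1 + 0.9 = 1.9
gamma = 9.81 * 3.534 / 1.9
gamma = 18.247 kN/m^3


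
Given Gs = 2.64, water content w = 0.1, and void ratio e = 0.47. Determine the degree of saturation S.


Using S = Gs * w / e
S = 2.64 * 0.1 / 0.47
S = 0.5617


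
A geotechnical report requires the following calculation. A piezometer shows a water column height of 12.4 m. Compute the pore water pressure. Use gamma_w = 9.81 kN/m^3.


Using u = gamma_w * h_w
u = 9.81 * 12.4
u = 121.64 kPa


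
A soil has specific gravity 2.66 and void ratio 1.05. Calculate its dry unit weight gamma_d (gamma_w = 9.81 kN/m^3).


Result: 12.729 kN/m^3

Derivation:
Using gamma_d = Gs * gamma_w / (1 + e)
gamma_d = 2.66 * 9.81 / (1 + 1.05)
gamma_d = 2.66 * 9.81 / 2.05
gamma_d = 12.729 kN/m^3


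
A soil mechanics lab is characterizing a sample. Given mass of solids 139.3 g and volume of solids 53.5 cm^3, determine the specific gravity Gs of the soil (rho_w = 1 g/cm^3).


Result: 2.604

Derivation:
Using Gs = m_s / (V_s * rho_w)
Since rho_w = 1 g/cm^3:
Gs = 139.3 / 53.5
Gs = 2.604


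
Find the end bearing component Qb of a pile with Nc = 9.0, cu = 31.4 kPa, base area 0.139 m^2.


Result: 39.28 kN

Derivation:
Using Qb = Nc * cu * Ab
Qb = 9.0 * 31.4 * 0.139
Qb = 39.28 kN


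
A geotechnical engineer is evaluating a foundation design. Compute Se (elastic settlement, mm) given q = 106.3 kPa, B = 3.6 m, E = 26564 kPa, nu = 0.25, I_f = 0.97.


Using Se = q * B * (1 - nu^2) * I_f / E
1 - nu^2 = 1 - 0.25^2 = 0.9375
Se = 106.3 * 3.6 * 0.9375 * 0.97 / 26564
Se = 0.013100 m
Convert to mm: Se = 0.013100 * 1000 = 13.1 mm


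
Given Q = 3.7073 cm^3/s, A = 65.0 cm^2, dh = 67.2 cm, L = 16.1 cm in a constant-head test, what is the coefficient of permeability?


Compute hydraulic gradient:
i = dh / L = 67.2 / 16.1 = 4.17391
Then apply Darcy's law:
k = Q / (A * i)
k = 3.7073 / (65.0 * 4.17391)
k = 3.7073 / 271.304
k = 0.013665 cm/s


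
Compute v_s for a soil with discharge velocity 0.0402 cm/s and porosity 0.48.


Result: 0.08375 cm/s

Derivation:
Using v_s = v_d / n
v_s = 0.0402 / 0.48
v_s = 0.08375 cm/s


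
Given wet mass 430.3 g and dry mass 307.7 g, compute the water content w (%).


Using w = (m_wet - m_dry) / m_dry * 100
m_wet - m_dry = 430.3 - 307.7 = 122.6 g
w = 122.6 / 307.7 * 100
w = 39.84 %


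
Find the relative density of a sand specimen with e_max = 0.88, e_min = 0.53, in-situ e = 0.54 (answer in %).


Result: 97.14 %

Derivation:
Using Dr = (e_max - e) / (e_max - e_min) * 100
e_max - e = 0.88 - 0.54 = 0.34
e_max - e_min = 0.88 - 0.53 = 0.35
Dr = 0.34 / 0.35 * 100
Dr = 97.14 %


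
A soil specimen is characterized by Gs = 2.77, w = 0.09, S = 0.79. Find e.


Result: 0.3156

Derivation:
Using the relation e = Gs * w / S
e = 2.77 * 0.09 / 0.79
e = 0.3156


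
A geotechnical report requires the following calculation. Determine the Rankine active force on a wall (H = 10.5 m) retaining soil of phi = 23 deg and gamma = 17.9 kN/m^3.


Compute active earth pressure coefficient:
Ka = tan^2(45 - phi/2) = tan^2(33.5) = 0.438092
Compute active force:
Pa = 0.5 * Ka * gamma * H^2
Pa = 0.5 * 0.438092 * 17.9 * 10.5^2
Pa = 432.28 kN/m


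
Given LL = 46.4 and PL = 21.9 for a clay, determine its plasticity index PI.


Using PI = LL - PL
PI = 46.4 - 21.9
PI = 24.5


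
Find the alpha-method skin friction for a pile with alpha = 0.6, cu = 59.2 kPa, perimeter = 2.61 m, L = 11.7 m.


Using Qs = alpha * cu * perimeter * L
Qs = 0.6 * 59.2 * 2.61 * 11.7
Qs = 1084.67 kN


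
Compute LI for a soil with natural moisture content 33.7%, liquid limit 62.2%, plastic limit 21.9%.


Result: 0.293

Derivation:
First compute the plasticity index:
PI = LL - PL = 62.2 - 21.9 = 40.3
Then compute the liquidity index:
LI = (w - PL) / PI
LI = (33.7 - 21.9) / 40.3
LI = 0.293


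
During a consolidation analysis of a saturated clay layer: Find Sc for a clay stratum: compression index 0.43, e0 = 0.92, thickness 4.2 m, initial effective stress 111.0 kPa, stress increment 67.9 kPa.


Result: 0.195 m

Derivation:
Using Sc = Cc * H / (1 + e0) * log10((sigma0 + delta_sigma) / sigma0)
Stress ratio = (111.0 + 67.9) / 111.0 = 1.61171
log10(1.61171) = 0.207287
Cc * H / (1 + e0) = 0.43 * 4.2 / (1 + 0.92) = 0.940625
Sc = 0.940625 * 0.207287
Sc = 0.195 m


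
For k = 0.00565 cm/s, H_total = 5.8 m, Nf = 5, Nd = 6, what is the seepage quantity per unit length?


Convert k to m/s for unit consistency with H:
k = 0.00565 cm/s = 0.00565 / 100 m/s = 5.65e-05 m/s
Using q = k * H * Nf / Nd
Nf / Nd = 5 / 6 = 0.8333
q = 5.65e-05 * 5.8 * 0.8333
q = 0.0002731 m^3/s per m


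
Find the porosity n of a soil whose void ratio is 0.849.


Using the relation n = e / (1 + e)
n = 0.849 / (1 + 0.849)
n = 0.849 / 1.849
n = 0.4592


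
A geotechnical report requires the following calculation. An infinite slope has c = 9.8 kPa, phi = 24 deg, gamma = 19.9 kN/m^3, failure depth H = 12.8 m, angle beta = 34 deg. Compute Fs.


Result: 0.743

Derivation:
Using Fs = c / (gamma*H*sin(beta)*cos(beta)) + tan(phi)/tan(beta)
Cohesion contribution = 9.8 / (19.9*12.8*sin(34)*cos(34))
Cohesion contribution = 0.0829903
Friction contribution = tan(24)/tan(34) = 0.660079
Fs = 0.0829903 + 0.660079
Fs = 0.743


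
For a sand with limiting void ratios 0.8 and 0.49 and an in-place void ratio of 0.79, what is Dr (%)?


Using Dr = (e_max - e) / (e_max - e_min) * 100
e_max - e = 0.8 - 0.79 = 0.01
e_max - e_min = 0.8 - 0.49 = 0.31
Dr = 0.01 / 0.31 * 100
Dr = 3.23 %


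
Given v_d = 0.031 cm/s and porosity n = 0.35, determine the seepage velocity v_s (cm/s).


Using v_s = v_d / n
v_s = 0.031 / 0.35
v_s = 0.08857 cm/s


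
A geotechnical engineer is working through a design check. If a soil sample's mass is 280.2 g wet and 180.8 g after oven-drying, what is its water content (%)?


Using w = (m_wet - m_dry) / m_dry * 100
m_wet - m_dry = 280.2 - 180.8 = 99.4 g
w = 99.4 / 180.8 * 100
w = 54.98 %


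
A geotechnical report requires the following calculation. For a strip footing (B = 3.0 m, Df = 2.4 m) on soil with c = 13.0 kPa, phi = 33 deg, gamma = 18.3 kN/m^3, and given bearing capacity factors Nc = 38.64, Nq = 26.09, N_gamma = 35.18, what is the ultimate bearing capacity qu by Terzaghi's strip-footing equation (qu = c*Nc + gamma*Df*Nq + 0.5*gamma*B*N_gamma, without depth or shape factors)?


Compute qu = c*Nc + gamma*Df*Nq + 0.5*gamma*B*N_gamma
Term 1: 13.0 * 38.64 = 502.32
Term 2: 18.3 * 2.4 * 26.09 = 1145.8728
Term 3: 0.5 * 18.3 * 3.0 * 35.18 = 965.691
qu = 502.32 + 1145.8728 + 965.691
qu = 2613.88 kPa


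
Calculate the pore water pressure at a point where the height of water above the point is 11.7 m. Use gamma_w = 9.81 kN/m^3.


Using u = gamma_w * h_w
u = 9.81 * 11.7
u = 114.78 kPa


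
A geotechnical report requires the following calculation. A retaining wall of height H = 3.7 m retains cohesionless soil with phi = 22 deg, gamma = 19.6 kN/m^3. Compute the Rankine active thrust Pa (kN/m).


Compute active earth pressure coefficient:
Ka = tan^2(45 - phi/2) = tan^2(34.0) = 0.454962
Compute active force:
Pa = 0.5 * Ka * gamma * H^2
Pa = 0.5 * 0.454962 * 19.6 * 3.7^2
Pa = 61.04 kN/m


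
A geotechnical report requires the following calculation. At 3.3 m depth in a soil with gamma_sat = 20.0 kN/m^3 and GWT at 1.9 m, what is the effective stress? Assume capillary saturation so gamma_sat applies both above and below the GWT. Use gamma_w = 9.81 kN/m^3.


Total stress = gamma_sat * depth
sigma = 20.0 * 3.3 = 66.0 kPa
Pore water pressure u = gamma_w * (depth - d_wt)
u = 9.81 * (3.3 - 1.9) = 13.734 kPa
Effective stress = sigma - u
sigma' = 66.0 - 13.734 = 52.27 kPa


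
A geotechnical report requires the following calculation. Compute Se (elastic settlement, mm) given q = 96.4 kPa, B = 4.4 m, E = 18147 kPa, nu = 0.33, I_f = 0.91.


Result: 18.954 mm

Derivation:
Using Se = q * B * (1 - nu^2) * I_f / E
1 - nu^2 = 1 - 0.33^2 = 0.8911
Se = 96.4 * 4.4 * 0.8911 * 0.91 / 18147
Se = 0.018954 m
Convert to mm: Se = 0.018954 * 1000 = 18.954 mm


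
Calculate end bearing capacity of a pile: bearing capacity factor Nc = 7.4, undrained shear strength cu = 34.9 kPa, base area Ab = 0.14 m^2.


Result: 36.16 kN

Derivation:
Using Qb = Nc * cu * Ab
Qb = 7.4 * 34.9 * 0.14
Qb = 36.16 kN


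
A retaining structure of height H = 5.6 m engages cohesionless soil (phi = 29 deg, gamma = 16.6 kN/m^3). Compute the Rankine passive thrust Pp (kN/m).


Compute passive earth pressure coefficient:
Kp = tan^2(45 + phi/2) = tan^2(59.5) = 2.88206
Compute passive force:
Pp = 0.5 * Kp * gamma * H^2
Pp = 0.5 * 2.88206 * 16.6 * 5.6^2
Pp = 750.17 kN/m


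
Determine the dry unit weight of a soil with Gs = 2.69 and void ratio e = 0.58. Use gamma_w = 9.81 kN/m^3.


Using gamma_d = Gs * gamma_w / (1 + e)
gamma_d = 2.69 * 9.81 / (1 + 0.58)
gamma_d = 2.69 * 9.81 / 1.58
gamma_d = 16.702 kN/m^3


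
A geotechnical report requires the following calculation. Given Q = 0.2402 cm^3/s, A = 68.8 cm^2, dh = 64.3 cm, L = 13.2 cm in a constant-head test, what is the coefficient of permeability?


Result: 0.000717 cm/s

Derivation:
Compute hydraulic gradient:
i = dh / L = 64.3 / 13.2 = 4.87121
Then apply Darcy's law:
k = Q / (A * i)
k = 0.2402 / (68.8 * 4.87121)
k = 0.2402 / 335.139
k = 0.000717 cm/s


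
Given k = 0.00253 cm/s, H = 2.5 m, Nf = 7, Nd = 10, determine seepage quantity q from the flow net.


Result: 4.428e-05 m^3/s per m

Derivation:
Convert k to m/s for unit consistency with H:
k = 0.00253 cm/s = 0.00253 / 100 m/s = 2.53e-05 m/s
Using q = k * H * Nf / Nd
Nf / Nd = 7 / 10 = 0.7
q = 2.53e-05 * 2.5 * 0.7
q = 4.428e-05 m^3/s per m


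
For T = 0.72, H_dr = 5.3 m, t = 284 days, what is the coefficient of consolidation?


Result: 0.07121 m^2/day

Derivation:
Using cv = T * H_dr^2 / t
H_dr^2 = 5.3^2 = 28.09
cv = 0.72 * 28.09 / 284
cv = 0.07121 m^2/day


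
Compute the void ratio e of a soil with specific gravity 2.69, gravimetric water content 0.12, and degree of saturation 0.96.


Using the relation e = Gs * w / S
e = 2.69 * 0.12 / 0.96
e = 0.3362


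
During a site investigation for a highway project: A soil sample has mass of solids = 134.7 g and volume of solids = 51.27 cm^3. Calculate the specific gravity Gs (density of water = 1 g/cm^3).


Using Gs = m_s / (V_s * rho_w)
Since rho_w = 1 g/cm^3:
Gs = 134.7 / 51.27
Gs = 2.627


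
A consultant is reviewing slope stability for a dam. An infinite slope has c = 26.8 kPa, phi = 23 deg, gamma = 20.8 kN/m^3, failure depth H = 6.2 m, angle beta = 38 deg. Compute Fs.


Result: 0.972

Derivation:
Using Fs = c / (gamma*H*sin(beta)*cos(beta)) + tan(phi)/tan(beta)
Cohesion contribution = 26.8 / (20.8*6.2*sin(38)*cos(38))
Cohesion contribution = 0.428357
Friction contribution = tan(23)/tan(38) = 0.543303
Fs = 0.428357 + 0.543303
Fs = 0.972


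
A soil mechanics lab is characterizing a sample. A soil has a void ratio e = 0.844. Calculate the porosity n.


Using the relation n = e / (1 + e)
n = 0.844 / (1 + 0.844)
n = 0.844 / 1.844
n = 0.4577


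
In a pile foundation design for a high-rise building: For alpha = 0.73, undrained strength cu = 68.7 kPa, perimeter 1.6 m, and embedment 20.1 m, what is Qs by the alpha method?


Result: 1612.86 kN

Derivation:
Using Qs = alpha * cu * perimeter * L
Qs = 0.73 * 68.7 * 1.6 * 20.1
Qs = 1612.86 kN


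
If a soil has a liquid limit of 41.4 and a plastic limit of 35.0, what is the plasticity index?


Using PI = LL - PL
PI = 41.4 - 35.0
PI = 6.4


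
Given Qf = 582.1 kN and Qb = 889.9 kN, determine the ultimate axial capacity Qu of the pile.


Using Qu = Qf + Qb
Qu = 582.1 + 889.9
Qu = 1472.0 kN


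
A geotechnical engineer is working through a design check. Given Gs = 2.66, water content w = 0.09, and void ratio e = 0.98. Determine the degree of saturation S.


Result: 0.2443

Derivation:
Using S = Gs * w / e
S = 2.66 * 0.09 / 0.98
S = 0.2443


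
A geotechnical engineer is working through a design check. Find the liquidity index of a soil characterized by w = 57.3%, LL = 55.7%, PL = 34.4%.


Result: 1.075

Derivation:
First compute the plasticity index:
PI = LL - PL = 55.7 - 34.4 = 21.3
Then compute the liquidity index:
LI = (w - PL) / PI
LI = (57.3 - 34.4) / 21.3
LI = 1.075


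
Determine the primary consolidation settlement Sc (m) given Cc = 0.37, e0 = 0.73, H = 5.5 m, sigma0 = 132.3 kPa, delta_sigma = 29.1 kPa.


Result: 0.1016 m

Derivation:
Using Sc = Cc * H / (1 + e0) * log10((sigma0 + delta_sigma) / sigma0)
Stress ratio = (132.3 + 29.1) / 132.3 = 1.21995
log10(1.21995) = 0.0863437
Cc * H / (1 + e0) = 0.37 * 5.5 / (1 + 0.73) = 1.1763
Sc = 1.1763 * 0.0863437
Sc = 0.1016 m


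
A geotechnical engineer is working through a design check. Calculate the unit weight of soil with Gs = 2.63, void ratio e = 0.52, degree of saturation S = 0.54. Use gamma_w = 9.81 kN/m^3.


Using gamma = gamma_w * (Gs + S*e) / (1 + e)
Numerator: Gs + S*e = 2.63 + 0.54*0.52 = 2.9108
Denominator: 1 + e = 1 + 0.52 = 1.52
gamma = 9.81 * 2.9108 / 1.52
gamma = 18.786 kN/m^3


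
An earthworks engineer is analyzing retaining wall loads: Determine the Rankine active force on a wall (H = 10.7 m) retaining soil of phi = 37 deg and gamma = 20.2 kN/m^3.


Compute active earth pressure coefficient:
Ka = tan^2(45 - phi/2) = tan^2(26.5) = 0.248584
Compute active force:
Pa = 0.5 * Ka * gamma * H^2
Pa = 0.5 * 0.248584 * 20.2 * 10.7^2
Pa = 287.45 kN/m


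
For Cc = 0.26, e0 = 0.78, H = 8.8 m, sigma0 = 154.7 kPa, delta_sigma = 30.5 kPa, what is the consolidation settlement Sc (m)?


Using Sc = Cc * H / (1 + e0) * log10((sigma0 + delta_sigma) / sigma0)
Stress ratio = (154.7 + 30.5) / 154.7 = 1.19716
log10(1.19716) = 0.0781507
Cc * H / (1 + e0) = 0.26 * 8.8 / (1 + 0.78) = 1.28539
Sc = 1.28539 * 0.0781507
Sc = 0.1005 m


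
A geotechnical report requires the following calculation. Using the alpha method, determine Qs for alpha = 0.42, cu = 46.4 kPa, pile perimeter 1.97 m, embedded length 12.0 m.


Result: 460.7 kN

Derivation:
Using Qs = alpha * cu * perimeter * L
Qs = 0.42 * 46.4 * 1.97 * 12.0
Qs = 460.7 kN


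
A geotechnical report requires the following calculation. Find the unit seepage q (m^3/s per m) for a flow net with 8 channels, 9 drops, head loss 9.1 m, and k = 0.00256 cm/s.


Convert k to m/s for unit consistency with H:
k = 0.00256 cm/s = 0.00256 / 100 m/s = 2.56e-05 m/s
Using q = k * H * Nf / Nd
Nf / Nd = 8 / 9 = 0.8889
q = 2.56e-05 * 9.1 * 0.8889
q = 0.0002071 m^3/s per m


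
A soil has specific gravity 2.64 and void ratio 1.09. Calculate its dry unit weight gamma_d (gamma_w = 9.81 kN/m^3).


Result: 12.392 kN/m^3

Derivation:
Using gamma_d = Gs * gamma_w / (1 + e)
gamma_d = 2.64 * 9.81 / (1 + 1.09)
gamma_d = 2.64 * 9.81 / 2.09
gamma_d = 12.392 kN/m^3


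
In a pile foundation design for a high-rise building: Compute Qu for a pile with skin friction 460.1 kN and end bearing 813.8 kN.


Using Qu = Qf + Qb
Qu = 460.1 + 813.8
Qu = 1273.9 kN


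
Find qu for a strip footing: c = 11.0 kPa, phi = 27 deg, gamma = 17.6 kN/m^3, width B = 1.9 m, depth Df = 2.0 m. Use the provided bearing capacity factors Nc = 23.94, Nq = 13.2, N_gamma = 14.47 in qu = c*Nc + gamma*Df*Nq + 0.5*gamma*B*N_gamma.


Result: 969.92 kPa

Derivation:
Compute qu = c*Nc + gamma*Df*Nq + 0.5*gamma*B*N_gamma
Term 1: 11.0 * 23.94 = 263.34
Term 2: 17.6 * 2.0 * 13.2 = 464.64
Term 3: 0.5 * 17.6 * 1.9 * 14.47 = 241.9384
qu = 263.34 + 464.64 + 241.9384
qu = 969.92 kPa


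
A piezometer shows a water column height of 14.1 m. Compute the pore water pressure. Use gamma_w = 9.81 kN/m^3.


Result: 138.32 kPa

Derivation:
Using u = gamma_w * h_w
u = 9.81 * 14.1
u = 138.32 kPa


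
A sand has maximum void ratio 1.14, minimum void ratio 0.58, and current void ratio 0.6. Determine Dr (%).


Result: 96.43 %

Derivation:
Using Dr = (e_max - e) / (e_max - e_min) * 100
e_max - e = 1.14 - 0.6 = 0.54
e_max - e_min = 1.14 - 0.58 = 0.56
Dr = 0.54 / 0.56 * 100
Dr = 96.43 %


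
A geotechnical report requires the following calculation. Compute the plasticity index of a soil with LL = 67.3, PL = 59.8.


Using PI = LL - PL
PI = 67.3 - 59.8
PI = 7.5


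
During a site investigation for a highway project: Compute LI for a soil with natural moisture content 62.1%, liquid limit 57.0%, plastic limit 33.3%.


First compute the plasticity index:
PI = LL - PL = 57.0 - 33.3 = 23.7
Then compute the liquidity index:
LI = (w - PL) / PI
LI = (62.1 - 33.3) / 23.7
LI = 1.215


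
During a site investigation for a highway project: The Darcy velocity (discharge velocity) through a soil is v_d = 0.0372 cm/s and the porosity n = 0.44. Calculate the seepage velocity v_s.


Using v_s = v_d / n
v_s = 0.0372 / 0.44
v_s = 0.08455 cm/s


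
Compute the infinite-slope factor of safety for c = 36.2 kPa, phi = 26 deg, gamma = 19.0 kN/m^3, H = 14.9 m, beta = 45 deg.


Result: 0.743

Derivation:
Using Fs = c / (gamma*H*sin(beta)*cos(beta)) + tan(phi)/tan(beta)
Cohesion contribution = 36.2 / (19.0*14.9*sin(45)*cos(45))
Cohesion contribution = 0.25574
Friction contribution = tan(26)/tan(45) = 0.487733
Fs = 0.25574 + 0.487733
Fs = 0.743


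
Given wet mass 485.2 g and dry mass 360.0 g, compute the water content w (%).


Using w = (m_wet - m_dry) / m_dry * 100
m_wet - m_dry = 485.2 - 360.0 = 125.2 g
w = 125.2 / 360.0 * 100
w = 34.78 %


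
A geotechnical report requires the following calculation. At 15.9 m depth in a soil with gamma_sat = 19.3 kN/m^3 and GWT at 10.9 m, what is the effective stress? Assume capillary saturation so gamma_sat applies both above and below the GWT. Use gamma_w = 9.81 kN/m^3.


Result: 257.82 kPa

Derivation:
Total stress = gamma_sat * depth
sigma = 19.3 * 15.9 = 306.87 kPa
Pore water pressure u = gamma_w * (depth - d_wt)
u = 9.81 * (15.9 - 10.9) = 49.05 kPa
Effective stress = sigma - u
sigma' = 306.87 - 49.05 = 257.82 kPa


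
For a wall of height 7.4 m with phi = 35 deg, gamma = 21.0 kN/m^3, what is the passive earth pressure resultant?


Compute passive earth pressure coefficient:
Kp = tan^2(45 + phi/2) = tan^2(62.5) = 3.690172
Compute passive force:
Pp = 0.5 * Kp * gamma * H^2
Pp = 0.5 * 3.690172 * 21.0 * 7.4^2
Pp = 2121.78 kN/m


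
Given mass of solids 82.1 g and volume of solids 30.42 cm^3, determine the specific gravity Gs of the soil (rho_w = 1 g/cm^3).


Using Gs = m_s / (V_s * rho_w)
Since rho_w = 1 g/cm^3:
Gs = 82.1 / 30.42
Gs = 2.699


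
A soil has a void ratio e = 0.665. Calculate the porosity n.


Result: 0.3994

Derivation:
Using the relation n = e / (1 + e)
n = 0.665 / (1 + 0.665)
n = 0.665 / 1.665
n = 0.3994


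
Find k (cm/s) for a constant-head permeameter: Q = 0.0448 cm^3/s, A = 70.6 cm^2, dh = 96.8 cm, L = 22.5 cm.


Compute hydraulic gradient:
i = dh / L = 96.8 / 22.5 = 4.30222
Then apply Darcy's law:
k = Q / (A * i)
k = 0.0448 / (70.6 * 4.30222)
k = 0.0448 / 303.737
k = 0.000147 cm/s


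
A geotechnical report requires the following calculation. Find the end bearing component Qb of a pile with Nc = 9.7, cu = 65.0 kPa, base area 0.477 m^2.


Result: 300.75 kN

Derivation:
Using Qb = Nc * cu * Ab
Qb = 9.7 * 65.0 * 0.477
Qb = 300.75 kN


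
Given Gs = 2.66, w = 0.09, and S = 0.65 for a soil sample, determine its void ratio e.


Result: 0.3683

Derivation:
Using the relation e = Gs * w / S
e = 2.66 * 0.09 / 0.65
e = 0.3683


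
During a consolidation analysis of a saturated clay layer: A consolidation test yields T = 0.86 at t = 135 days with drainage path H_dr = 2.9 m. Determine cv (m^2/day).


Result: 0.05357 m^2/day

Derivation:
Using cv = T * H_dr^2 / t
H_dr^2 = 2.9^2 = 8.41
cv = 0.86 * 8.41 / 135
cv = 0.05357 m^2/day


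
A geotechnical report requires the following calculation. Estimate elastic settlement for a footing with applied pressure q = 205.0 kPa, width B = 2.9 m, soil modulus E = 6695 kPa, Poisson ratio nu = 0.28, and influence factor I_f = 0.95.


Result: 77.744 mm

Derivation:
Using Se = q * B * (1 - nu^2) * I_f / E
1 - nu^2 = 1 - 0.28^2 = 0.9216
Se = 205.0 * 2.9 * 0.9216 * 0.95 / 6695
Se = 0.077744 m
Convert to mm: Se = 0.077744 * 1000 = 77.744 mm


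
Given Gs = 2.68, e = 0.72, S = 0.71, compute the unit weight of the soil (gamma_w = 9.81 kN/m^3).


Using gamma = gamma_w * (Gs + S*e) / (1 + e)
Numerator: Gs + S*e = 2.68 + 0.71*0.72 = 3.1912
Denominator: 1 + e = 1 + 0.72 = 1.72
gamma = 9.81 * 3.1912 / 1.72
gamma = 18.201 kN/m^3


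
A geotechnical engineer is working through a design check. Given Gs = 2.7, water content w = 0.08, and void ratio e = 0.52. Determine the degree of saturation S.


Using S = Gs * w / e
S = 2.7 * 0.08 / 0.52
S = 0.4154


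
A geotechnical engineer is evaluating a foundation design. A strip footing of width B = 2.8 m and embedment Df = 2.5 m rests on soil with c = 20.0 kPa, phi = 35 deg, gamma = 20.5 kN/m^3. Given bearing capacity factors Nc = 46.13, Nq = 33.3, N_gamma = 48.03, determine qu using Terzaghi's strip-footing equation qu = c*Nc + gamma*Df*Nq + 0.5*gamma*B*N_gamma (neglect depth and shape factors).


Result: 4007.69 kPa

Derivation:
Compute qu = c*Nc + gamma*Df*Nq + 0.5*gamma*B*N_gamma
Term 1: 20.0 * 46.13 = 922.6
Term 2: 20.5 * 2.5 * 33.3 = 1706.625
Term 3: 0.5 * 20.5 * 2.8 * 48.03 = 1378.461
qu = 922.6 + 1706.625 + 1378.461
qu = 4007.69 kPa


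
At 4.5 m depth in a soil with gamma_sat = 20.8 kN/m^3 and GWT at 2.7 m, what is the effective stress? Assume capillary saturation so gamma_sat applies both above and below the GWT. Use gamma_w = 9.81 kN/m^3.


Total stress = gamma_sat * depth
sigma = 20.8 * 4.5 = 93.6 kPa
Pore water pressure u = gamma_w * (depth - d_wt)
u = 9.81 * (4.5 - 2.7) = 17.658 kPa
Effective stress = sigma - u
sigma' = 93.6 - 17.658 = 75.94 kPa


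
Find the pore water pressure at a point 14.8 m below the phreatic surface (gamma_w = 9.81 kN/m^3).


Using u = gamma_w * h_w
u = 9.81 * 14.8
u = 145.19 kPa


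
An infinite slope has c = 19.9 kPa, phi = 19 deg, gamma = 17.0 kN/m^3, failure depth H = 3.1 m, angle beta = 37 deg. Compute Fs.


Result: 1.243

Derivation:
Using Fs = c / (gamma*H*sin(beta)*cos(beta)) + tan(phi)/tan(beta)
Cohesion contribution = 19.9 / (17.0*3.1*sin(37)*cos(37))
Cohesion contribution = 0.785653
Friction contribution = tan(19)/tan(37) = 0.456938
Fs = 0.785653 + 0.456938
Fs = 1.243


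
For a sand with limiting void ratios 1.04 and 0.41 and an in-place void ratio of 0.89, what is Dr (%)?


Using Dr = (e_max - e) / (e_max - e_min) * 100
e_max - e = 1.04 - 0.89 = 0.15
e_max - e_min = 1.04 - 0.41 = 0.63
Dr = 0.15 / 0.63 * 100
Dr = 23.81 %


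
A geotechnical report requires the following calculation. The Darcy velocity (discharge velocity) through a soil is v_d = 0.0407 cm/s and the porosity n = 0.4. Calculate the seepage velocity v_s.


Using v_s = v_d / n
v_s = 0.0407 / 0.4
v_s = 0.10175 cm/s


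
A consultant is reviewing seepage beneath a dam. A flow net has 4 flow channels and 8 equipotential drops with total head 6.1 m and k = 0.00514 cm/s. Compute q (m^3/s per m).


Result: 0.0001568 m^3/s per m

Derivation:
Convert k to m/s for unit consistency with H:
k = 0.00514 cm/s = 0.00514 / 100 m/s = 5.14e-05 m/s
Using q = k * H * Nf / Nd
Nf / Nd = 4 / 8 = 0.5
q = 5.14e-05 * 6.1 * 0.5
q = 0.0001568 m^3/s per m


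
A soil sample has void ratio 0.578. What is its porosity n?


Using the relation n = e / (1 + e)
n = 0.578 / (1 + 0.578)
n = 0.578 / 1.578
n = 0.3663


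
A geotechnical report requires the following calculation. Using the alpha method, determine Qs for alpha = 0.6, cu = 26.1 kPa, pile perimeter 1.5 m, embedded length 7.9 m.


Using Qs = alpha * cu * perimeter * L
Qs = 0.6 * 26.1 * 1.5 * 7.9
Qs = 185.57 kN


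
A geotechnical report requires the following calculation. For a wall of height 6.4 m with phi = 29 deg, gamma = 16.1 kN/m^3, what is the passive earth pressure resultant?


Compute passive earth pressure coefficient:
Kp = tan^2(45 + phi/2) = tan^2(59.5) = 2.88206
Compute passive force:
Pp = 0.5 * Kp * gamma * H^2
Pp = 0.5 * 2.88206 * 16.1 * 6.4^2
Pp = 950.3 kN/m


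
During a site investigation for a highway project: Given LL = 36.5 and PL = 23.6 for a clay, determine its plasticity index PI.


Using PI = LL - PL
PI = 36.5 - 23.6
PI = 12.9


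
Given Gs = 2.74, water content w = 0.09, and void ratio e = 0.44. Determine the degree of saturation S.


Result: 0.5605

Derivation:
Using S = Gs * w / e
S = 2.74 * 0.09 / 0.44
S = 0.5605


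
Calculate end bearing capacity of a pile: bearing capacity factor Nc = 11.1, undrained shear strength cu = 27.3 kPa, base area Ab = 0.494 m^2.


Using Qb = Nc * cu * Ab
Qb = 11.1 * 27.3 * 0.494
Qb = 149.7 kN


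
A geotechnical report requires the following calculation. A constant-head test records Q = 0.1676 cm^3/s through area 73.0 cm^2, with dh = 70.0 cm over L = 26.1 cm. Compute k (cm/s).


Compute hydraulic gradient:
i = dh / L = 70.0 / 26.1 = 2.68199
Then apply Darcy's law:
k = Q / (A * i)
k = 0.1676 / (73.0 * 2.68199)
k = 0.1676 / 195.785
k = 0.000856 cm/s


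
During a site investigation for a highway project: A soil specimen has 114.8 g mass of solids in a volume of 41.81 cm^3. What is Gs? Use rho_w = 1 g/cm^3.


Result: 2.746

Derivation:
Using Gs = m_s / (V_s * rho_w)
Since rho_w = 1 g/cm^3:
Gs = 114.8 / 41.81
Gs = 2.746


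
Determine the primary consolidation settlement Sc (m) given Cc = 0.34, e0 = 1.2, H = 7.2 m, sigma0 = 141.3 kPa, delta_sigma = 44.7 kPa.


Using Sc = Cc * H / (1 + e0) * log10((sigma0 + delta_sigma) / sigma0)
Stress ratio = (141.3 + 44.7) / 141.3 = 1.31635
log10(1.31635) = 0.119371
Cc * H / (1 + e0) = 0.34 * 7.2 / (1 + 1.2) = 1.11273
Sc = 1.11273 * 0.119371
Sc = 0.1328 m


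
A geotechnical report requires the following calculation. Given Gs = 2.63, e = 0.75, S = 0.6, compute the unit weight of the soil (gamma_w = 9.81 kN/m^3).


Result: 17.266 kN/m^3

Derivation:
Using gamma = gamma_w * (Gs + S*e) / (1 + e)
Numerator: Gs + S*e = 2.63 + 0.6*0.75 = 3.08
Denominator: 1 + e = 1 + 0.75 = 1.75
gamma = 9.81 * 3.08 / 1.75
gamma = 17.266 kN/m^3


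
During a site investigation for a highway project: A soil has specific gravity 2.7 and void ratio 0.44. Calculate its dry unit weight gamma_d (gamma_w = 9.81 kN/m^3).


Using gamma_d = Gs * gamma_w / (1 + e)
gamma_d = 2.7 * 9.81 / (1 + 0.44)
gamma_d = 2.7 * 9.81 / 1.44
gamma_d = 18.394 kN/m^3


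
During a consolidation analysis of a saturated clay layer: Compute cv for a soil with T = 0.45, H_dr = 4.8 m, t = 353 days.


Using cv = T * H_dr^2 / t
H_dr^2 = 4.8^2 = 23.04
cv = 0.45 * 23.04 / 353
cv = 0.02937 m^2/day


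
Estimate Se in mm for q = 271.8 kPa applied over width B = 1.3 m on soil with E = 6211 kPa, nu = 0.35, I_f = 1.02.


Using Se = q * B * (1 - nu^2) * I_f / E
1 - nu^2 = 1 - 0.35^2 = 0.8775
Se = 271.8 * 1.3 * 0.8775 * 1.02 / 6211
Se = 0.050919 m
Convert to mm: Se = 0.050919 * 1000 = 50.919 mm


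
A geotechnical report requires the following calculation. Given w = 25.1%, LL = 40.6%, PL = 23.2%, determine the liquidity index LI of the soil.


Result: 0.109

Derivation:
First compute the plasticity index:
PI = LL - PL = 40.6 - 23.2 = 17.4
Then compute the liquidity index:
LI = (w - PL) / PI
LI = (25.1 - 23.2) / 17.4
LI = 0.109


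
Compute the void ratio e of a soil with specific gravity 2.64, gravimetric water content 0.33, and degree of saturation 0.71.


Using the relation e = Gs * w / S
e = 2.64 * 0.33 / 0.71
e = 1.227


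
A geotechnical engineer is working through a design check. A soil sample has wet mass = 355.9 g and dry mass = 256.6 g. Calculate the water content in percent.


Using w = (m_wet - m_dry) / m_dry * 100
m_wet - m_dry = 355.9 - 256.6 = 99.3 g
w = 99.3 / 256.6 * 100
w = 38.7 %


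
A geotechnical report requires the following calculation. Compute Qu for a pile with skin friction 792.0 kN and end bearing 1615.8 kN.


Using Qu = Qf + Qb
Qu = 792.0 + 1615.8
Qu = 2407.8 kN


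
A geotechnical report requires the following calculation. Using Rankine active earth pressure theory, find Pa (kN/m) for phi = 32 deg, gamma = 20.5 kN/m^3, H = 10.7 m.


Compute active earth pressure coefficient:
Ka = tan^2(45 - phi/2) = tan^2(29.0) = 0.307259
Compute active force:
Pa = 0.5 * Ka * gamma * H^2
Pa = 0.5 * 0.307259 * 20.5 * 10.7^2
Pa = 360.57 kN/m


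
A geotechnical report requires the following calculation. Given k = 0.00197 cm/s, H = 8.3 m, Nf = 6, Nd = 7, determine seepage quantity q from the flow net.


Convert k to m/s for unit consistency with H:
k = 0.00197 cm/s = 0.00197 / 100 m/s = 1.97e-05 m/s
Using q = k * H * Nf / Nd
Nf / Nd = 6 / 7 = 0.8571
q = 1.97e-05 * 8.3 * 0.8571
q = 0.0001402 m^3/s per m


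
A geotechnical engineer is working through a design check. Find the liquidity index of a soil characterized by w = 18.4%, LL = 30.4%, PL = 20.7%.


Result: -0.237

Derivation:
First compute the plasticity index:
PI = LL - PL = 30.4 - 20.7 = 9.7
Then compute the liquidity index:
LI = (w - PL) / PI
LI = (18.4 - 20.7) / 9.7
LI = -0.237


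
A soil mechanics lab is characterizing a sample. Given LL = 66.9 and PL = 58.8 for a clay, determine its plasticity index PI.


Using PI = LL - PL
PI = 66.9 - 58.8
PI = 8.1


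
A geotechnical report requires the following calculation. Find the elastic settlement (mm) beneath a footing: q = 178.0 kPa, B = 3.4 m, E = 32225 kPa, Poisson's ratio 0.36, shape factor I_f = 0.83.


Result: 13.568 mm

Derivation:
Using Se = q * B * (1 - nu^2) * I_f / E
1 - nu^2 = 1 - 0.36^2 = 0.8704
Se = 178.0 * 3.4 * 0.8704 * 0.83 / 32225
Se = 0.013568 m
Convert to mm: Se = 0.013568 * 1000 = 13.568 mm


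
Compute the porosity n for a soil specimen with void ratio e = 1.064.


Using the relation n = e / (1 + e)
n = 1.064 / (1 + 1.064)
n = 1.064 / 2.064
n = 0.5155


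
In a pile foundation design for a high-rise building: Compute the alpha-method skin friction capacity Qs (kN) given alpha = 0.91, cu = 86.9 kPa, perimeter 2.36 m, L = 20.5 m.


Using Qs = alpha * cu * perimeter * L
Qs = 0.91 * 86.9 * 2.36 * 20.5
Qs = 3825.84 kN


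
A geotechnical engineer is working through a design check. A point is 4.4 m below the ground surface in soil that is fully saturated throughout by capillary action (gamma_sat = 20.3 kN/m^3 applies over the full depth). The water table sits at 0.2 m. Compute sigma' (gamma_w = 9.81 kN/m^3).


Total stress = gamma_sat * depth
sigma = 20.3 * 4.4 = 89.32 kPa
Pore water pressure u = gamma_w * (depth - d_wt)
u = 9.81 * (4.4 - 0.2) = 41.202 kPa
Effective stress = sigma - u
sigma' = 89.32 - 41.202 = 48.12 kPa


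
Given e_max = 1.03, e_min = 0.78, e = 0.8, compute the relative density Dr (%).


Result: 92.0 %

Derivation:
Using Dr = (e_max - e) / (e_max - e_min) * 100
e_max - e = 1.03 - 0.8 = 0.23
e_max - e_min = 1.03 - 0.78 = 0.25
Dr = 0.23 / 0.25 * 100
Dr = 92.0 %


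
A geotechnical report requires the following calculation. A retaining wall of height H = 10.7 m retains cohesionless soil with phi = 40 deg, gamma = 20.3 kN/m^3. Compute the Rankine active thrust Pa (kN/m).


Result: 252.68 kN/m

Derivation:
Compute active earth pressure coefficient:
Ka = tan^2(45 - phi/2) = tan^2(25.0) = 0.217443
Compute active force:
Pa = 0.5 * Ka * gamma * H^2
Pa = 0.5 * 0.217443 * 20.3 * 10.7^2
Pa = 252.68 kN/m


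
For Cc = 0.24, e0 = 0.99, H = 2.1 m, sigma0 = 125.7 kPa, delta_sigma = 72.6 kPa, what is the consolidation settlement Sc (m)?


Result: 0.0501 m

Derivation:
Using Sc = Cc * H / (1 + e0) * log10((sigma0 + delta_sigma) / sigma0)
Stress ratio = (125.7 + 72.6) / 125.7 = 1.57757
log10(1.57757) = 0.197987
Cc * H / (1 + e0) = 0.24 * 2.1 / (1 + 0.99) = 0.253266
Sc = 0.253266 * 0.197987
Sc = 0.0501 m


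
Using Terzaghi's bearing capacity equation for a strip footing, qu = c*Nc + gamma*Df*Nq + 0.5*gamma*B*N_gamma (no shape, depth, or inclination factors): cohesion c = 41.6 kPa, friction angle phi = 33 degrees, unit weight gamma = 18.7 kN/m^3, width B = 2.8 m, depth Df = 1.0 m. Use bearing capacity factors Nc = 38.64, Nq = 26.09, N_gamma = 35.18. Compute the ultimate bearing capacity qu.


Compute qu = c*Nc + gamma*Df*Nq + 0.5*gamma*B*N_gamma
Term 1: 41.6 * 38.64 = 1607.424
Term 2: 18.7 * 1.0 * 26.09 = 487.883
Term 3: 0.5 * 18.7 * 2.8 * 35.18 = 921.0124
qu = 1607.424 + 487.883 + 921.0124
qu = 3016.32 kPa


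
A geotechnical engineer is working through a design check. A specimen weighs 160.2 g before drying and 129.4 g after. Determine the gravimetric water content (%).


Using w = (m_wet - m_dry) / m_dry * 100
m_wet - m_dry = 160.2 - 129.4 = 30.8 g
w = 30.8 / 129.4 * 100
w = 23.8 %


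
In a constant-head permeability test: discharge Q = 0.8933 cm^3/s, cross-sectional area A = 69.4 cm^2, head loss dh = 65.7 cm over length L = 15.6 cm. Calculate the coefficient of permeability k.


Compute hydraulic gradient:
i = dh / L = 65.7 / 15.6 = 4.21154
Then apply Darcy's law:
k = Q / (A * i)
k = 0.8933 / (69.4 * 4.21154)
k = 0.8933 / 292.281
k = 0.003056 cm/s


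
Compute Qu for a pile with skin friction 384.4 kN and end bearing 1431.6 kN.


Using Qu = Qf + Qb
Qu = 384.4 + 1431.6
Qu = 1816.0 kN


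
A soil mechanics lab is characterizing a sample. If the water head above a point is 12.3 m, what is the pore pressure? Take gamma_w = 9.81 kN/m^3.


Result: 120.66 kPa

Derivation:
Using u = gamma_w * h_w
u = 9.81 * 12.3
u = 120.66 kPa


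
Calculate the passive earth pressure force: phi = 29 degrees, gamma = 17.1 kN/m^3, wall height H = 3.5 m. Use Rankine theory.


Compute passive earth pressure coefficient:
Kp = tan^2(45 + phi/2) = tan^2(59.5) = 2.88206
Compute passive force:
Pp = 0.5 * Kp * gamma * H^2
Pp = 0.5 * 2.88206 * 17.1 * 3.5^2
Pp = 301.86 kN/m


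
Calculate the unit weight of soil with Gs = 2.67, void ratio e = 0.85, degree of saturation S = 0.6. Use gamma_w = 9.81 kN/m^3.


Using gamma = gamma_w * (Gs + S*e) / (1 + e)
Numerator: Gs + S*e = 2.67 + 0.6*0.85 = 3.18
Denominator: 1 + e = 1 + 0.85 = 1.85
gamma = 9.81 * 3.18 / 1.85
gamma = 16.863 kN/m^3


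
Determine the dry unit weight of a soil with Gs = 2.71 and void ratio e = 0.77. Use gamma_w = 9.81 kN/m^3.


Result: 15.02 kN/m^3

Derivation:
Using gamma_d = Gs * gamma_w / (1 + e)
gamma_d = 2.71 * 9.81 / (1 + 0.77)
gamma_d = 2.71 * 9.81 / 1.77
gamma_d = 15.02 kN/m^3


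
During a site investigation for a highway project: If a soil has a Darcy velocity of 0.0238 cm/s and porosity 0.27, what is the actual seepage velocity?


Using v_s = v_d / n
v_s = 0.0238 / 0.27
v_s = 0.08815 cm/s


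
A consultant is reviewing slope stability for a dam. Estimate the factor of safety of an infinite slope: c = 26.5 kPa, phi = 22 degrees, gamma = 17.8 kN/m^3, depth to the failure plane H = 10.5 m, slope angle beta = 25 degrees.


Using Fs = c / (gamma*H*sin(beta)*cos(beta)) + tan(phi)/tan(beta)
Cohesion contribution = 26.5 / (17.8*10.5*sin(25)*cos(25))
Cohesion contribution = 0.37018
Friction contribution = tan(22)/tan(25) = 0.866437
Fs = 0.37018 + 0.866437
Fs = 1.237


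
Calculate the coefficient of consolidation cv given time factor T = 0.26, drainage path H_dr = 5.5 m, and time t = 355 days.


Result: 0.02215 m^2/day

Derivation:
Using cv = T * H_dr^2 / t
H_dr^2 = 5.5^2 = 30.25
cv = 0.26 * 30.25 / 355
cv = 0.02215 m^2/day


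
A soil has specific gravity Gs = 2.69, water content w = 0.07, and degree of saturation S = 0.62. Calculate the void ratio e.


Using the relation e = Gs * w / S
e = 2.69 * 0.07 / 0.62
e = 0.3037


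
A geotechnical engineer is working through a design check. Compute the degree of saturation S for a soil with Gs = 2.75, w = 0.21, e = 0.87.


Using S = Gs * w / e
S = 2.75 * 0.21 / 0.87
S = 0.6638


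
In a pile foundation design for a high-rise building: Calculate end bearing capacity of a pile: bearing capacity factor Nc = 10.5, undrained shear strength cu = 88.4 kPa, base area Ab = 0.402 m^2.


Using Qb = Nc * cu * Ab
Qb = 10.5 * 88.4 * 0.402
Qb = 373.14 kN


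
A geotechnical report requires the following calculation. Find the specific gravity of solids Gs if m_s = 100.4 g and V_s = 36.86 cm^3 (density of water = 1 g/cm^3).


Using Gs = m_s / (V_s * rho_w)
Since rho_w = 1 g/cm^3:
Gs = 100.4 / 36.86
Gs = 2.724


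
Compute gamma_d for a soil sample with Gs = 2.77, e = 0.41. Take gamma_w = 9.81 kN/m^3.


Using gamma_d = Gs * gamma_w / (1 + e)
gamma_d = 2.77 * 9.81 / (1 + 0.41)
gamma_d = 2.77 * 9.81 / 1.41
gamma_d = 19.272 kN/m^3


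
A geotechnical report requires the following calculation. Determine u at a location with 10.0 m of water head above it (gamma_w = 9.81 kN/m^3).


Result: 98.1 kPa

Derivation:
Using u = gamma_w * h_w
u = 9.81 * 10.0
u = 98.1 kPa


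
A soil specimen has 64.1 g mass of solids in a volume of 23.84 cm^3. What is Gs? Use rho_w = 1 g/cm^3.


Result: 2.689

Derivation:
Using Gs = m_s / (V_s * rho_w)
Since rho_w = 1 g/cm^3:
Gs = 64.1 / 23.84
Gs = 2.689


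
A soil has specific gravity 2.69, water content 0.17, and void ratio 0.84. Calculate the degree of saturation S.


Using S = Gs * w / e
S = 2.69 * 0.17 / 0.84
S = 0.5444


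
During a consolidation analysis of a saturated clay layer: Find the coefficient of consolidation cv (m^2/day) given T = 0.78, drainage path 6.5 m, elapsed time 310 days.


Using cv = T * H_dr^2 / t
H_dr^2 = 6.5^2 = 42.25
cv = 0.78 * 42.25 / 310
cv = 0.10631 m^2/day


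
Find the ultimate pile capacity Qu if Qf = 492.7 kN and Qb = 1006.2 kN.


Result: 1498.9 kN

Derivation:
Using Qu = Qf + Qb
Qu = 492.7 + 1006.2
Qu = 1498.9 kN


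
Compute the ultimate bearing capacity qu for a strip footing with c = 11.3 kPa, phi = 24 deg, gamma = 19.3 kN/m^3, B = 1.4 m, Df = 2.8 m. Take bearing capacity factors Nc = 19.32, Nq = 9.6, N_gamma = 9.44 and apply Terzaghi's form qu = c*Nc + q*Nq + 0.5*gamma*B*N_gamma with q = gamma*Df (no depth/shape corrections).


Compute qu = c*Nc + gamma*Df*Nq + 0.5*gamma*B*N_gamma
Term 1: 11.3 * 19.32 = 218.316
Term 2: 19.3 * 2.8 * 9.6 = 518.784
Term 3: 0.5 * 19.3 * 1.4 * 9.44 = 127.5344
qu = 218.316 + 518.784 + 127.5344
qu = 864.63 kPa


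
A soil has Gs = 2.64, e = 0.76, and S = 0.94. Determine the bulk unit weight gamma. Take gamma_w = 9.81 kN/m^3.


Result: 18.697 kN/m^3

Derivation:
Using gamma = gamma_w * (Gs + S*e) / (1 + e)
Numerator: Gs + S*e = 2.64 + 0.94*0.76 = 3.3544
Denominator: 1 + e = 1 + 0.76 = 1.76
gamma = 9.81 * 3.3544 / 1.76
gamma = 18.697 kN/m^3


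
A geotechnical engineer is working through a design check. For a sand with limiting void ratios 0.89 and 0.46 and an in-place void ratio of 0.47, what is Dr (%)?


Result: 97.67 %

Derivation:
Using Dr = (e_max - e) / (e_max - e_min) * 100
e_max - e = 0.89 - 0.47 = 0.42
e_max - e_min = 0.89 - 0.46 = 0.43
Dr = 0.42 / 0.43 * 100
Dr = 97.67 %


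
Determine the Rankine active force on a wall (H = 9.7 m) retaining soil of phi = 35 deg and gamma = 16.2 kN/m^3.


Result: 206.53 kN/m

Derivation:
Compute active earth pressure coefficient:
Ka = tan^2(45 - phi/2) = tan^2(27.5) = 0.27099
Compute active force:
Pa = 0.5 * Ka * gamma * H^2
Pa = 0.5 * 0.27099 * 16.2 * 9.7^2
Pa = 206.53 kN/m


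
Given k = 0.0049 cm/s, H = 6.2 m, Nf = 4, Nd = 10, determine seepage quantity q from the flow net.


Convert k to m/s for unit consistency with H:
k = 0.0049 cm/s = 0.0049 / 100 m/s = 4.9e-05 m/s
Using q = k * H * Nf / Nd
Nf / Nd = 4 / 10 = 0.4
q = 4.9e-05 * 6.2 * 0.4
q = 0.0001215 m^3/s per m
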